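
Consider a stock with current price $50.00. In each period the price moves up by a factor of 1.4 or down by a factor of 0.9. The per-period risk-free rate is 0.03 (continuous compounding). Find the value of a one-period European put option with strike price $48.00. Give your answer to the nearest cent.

$2.15

Risk-neutral probability p = (e^0.03 − 0.9)/(1.4 − 0.9) = 0.1305/0.5000 = 0.2609
Terminal stock prices: S_u = 70, S_d = 45
Terminal payoffs (K − S): max(-22, 0) = 0, max(3, 0) = 3
Node 0 (S = 50): V_0 = e^(−0.03)·[0.2609·0.0000 + 0.7391·3.0000] = 2.1517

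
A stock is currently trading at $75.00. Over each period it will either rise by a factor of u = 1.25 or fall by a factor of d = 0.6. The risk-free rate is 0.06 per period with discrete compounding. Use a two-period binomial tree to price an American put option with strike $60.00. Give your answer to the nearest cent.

Risk-neutral probability p = (1 + 0.06 − 0.6)/(1.25 − 0.6) = 0.4600/0.6500 = 0.7077
Terminal stock prices: S_uu = 117.2, S_ud = 56.25, S_dd = 27
Terminal payoffs (K − S): max(-57.19, 0) = 0, max(3.75, 0) = 3.75, max(33, 0) = 33
Node u (S = 93.75): continuation = 1/1.06·[0.7077·0.0000 + 0.2923·3.7500] = 1.0341; exercise value = 0.0000 ≤ continuation, so V_u = 1.0341
Node d (S = 45): continuation = 1/1.06·[0.7077·3.7500 + 0.2923·33.0000] = 11.6038; exercise value = 15.0000 > continuation, so V_d = 15.0000 (exercise)
Node 0 (S = 75): continuation = 1/1.06·[0.7077·1.0341 + 0.2923·15.0000] = 4.8268; exercise value = 0.0000 ≤ continuation, so V_0 = 4.8268

$4.83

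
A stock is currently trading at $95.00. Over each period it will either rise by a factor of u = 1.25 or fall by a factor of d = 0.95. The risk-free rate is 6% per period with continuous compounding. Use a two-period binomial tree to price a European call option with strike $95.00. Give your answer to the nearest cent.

$13.97

Risk-neutral probability p = (e^0.06 − 0.95)/(1.25 − 0.95) = 0.1118/0.3000 = 0.3728
Terminal stock prices: S_uu = 148.4, S_ud = 112.8, S_dd = 85.74
Terminal payoffs (S − K): max(53.44, 0) = 53.44, max(17.81, 0) = 17.81, max(-9.263, 0) = 0
Node u (S = 118.8): V_u = e^(−0.06)·[0.3728·53.4375 + 0.6272·17.8125] = 29.2824
Node d (S = 90.25): V_d = e^(−0.06)·[0.3728·17.8125 + 0.6272·0.0000] = 6.2536
Node 0 (S = 95): V_0 = e^(−0.06)·[0.3728·29.2824 + 0.6272·6.2536] = 13.9743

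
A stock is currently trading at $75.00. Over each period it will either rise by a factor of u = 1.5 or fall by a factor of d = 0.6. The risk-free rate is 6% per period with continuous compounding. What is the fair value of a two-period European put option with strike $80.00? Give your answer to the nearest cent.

$16.68

Risk-neutral probability p = (e^0.06 − 0.6)/(1.5 − 0.6) = 0.4618/0.9000 = 0.5132
Terminal stock prices: S_uu = 168.8, S_ud = 67.5, S_dd = 27
Terminal payoffs (K − S): max(-88.75, 0) = 0, max(12.5, 0) = 12.5, max(53, 0) = 53
Node u (S = 112.5): V_u = e^(−0.06)·[0.5132·0.0000 + 0.4868·12.5000] = 5.7312
Node d (S = 45): V_d = e^(−0.06)·[0.5132·12.5000 + 0.4868·53.0000] = 30.3412
Node 0 (S = 75): V_0 = e^(−0.06)·[0.5132·5.7312 + 0.4868·30.3412] = 16.6810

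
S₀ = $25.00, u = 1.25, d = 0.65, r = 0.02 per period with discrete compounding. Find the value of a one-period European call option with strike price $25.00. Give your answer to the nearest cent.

$3.78

Risk-neutral probability p = (1 + 0.02 − 0.65)/(1.25 − 0.65) = 0.3700/0.6000 = 0.6167
Terminal stock prices: S_u = 31.25, S_d = 16.25
Terminal payoffs (S − K): max(6.25, 0) = 6.25, max(-8.75, 0) = 0
Node 0 (S = 25): V_0 = 1/1.02·[0.6167·6.2500 + 0.3833·0.0000] = 3.7786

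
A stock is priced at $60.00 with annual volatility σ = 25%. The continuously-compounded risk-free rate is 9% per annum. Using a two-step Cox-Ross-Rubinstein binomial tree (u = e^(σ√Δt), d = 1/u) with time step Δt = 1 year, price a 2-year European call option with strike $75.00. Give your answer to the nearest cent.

CRR parameters: u = e^(σ√Δt) = e^(0.25·√1) = 1.2840, d = 1/u = 0.7788
Per-period rate: rΔt = 0.09·1 = 0.09, so R = e^0.09 = 1.0942
Risk-neutral probability p = (e^0.09 − 0.7788)/(1.2840 − 0.7788) = 0.3154/0.5052 = 0.6242
Terminal stock prices: S_uu = 98.92, S_ud = 60, S_dd = 36.39
Terminal payoffs (S − K): max(23.92, 0) = 23.92, max(-15, 0) = 0, max(-38.61, 0) = 0
Node u (S = 77.04): V_u = e^(−0.09)·[0.6242·23.9233 + 0.3758·0.0000] = 13.6482
Node d (S = 46.73): V_d = e^(−0.09)·[0.6242·0.0000 + 0.3758·0.0000] = 0.0000
Node 0 (S = 60): V_0 = e^(−0.09)·[0.6242·13.6482 + 0.3758·0.0000] = 7.7863

$7.79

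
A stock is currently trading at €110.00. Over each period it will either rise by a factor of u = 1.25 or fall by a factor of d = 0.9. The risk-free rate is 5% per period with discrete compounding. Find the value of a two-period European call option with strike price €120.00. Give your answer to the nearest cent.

€10.31

Risk-neutral probability p = (1 + 0.05 − 0.9)/(1.25 − 0.9) = 0.1500/0.3500 = 0.4286
Terminal stock prices: S_uu = 171.9, S_ud = 123.8, S_dd = 89.1
Terminal payoffs (S − K): max(51.88, 0) = 51.88, max(3.75, 0) = 3.75, max(-30.9, 0) = 0
Node u (S = 137.5): V_u = 1/1.05·[0.4286·51.8750 + 0.5714·3.7500] = 23.2143
Node d (S = 99): V_d = 1/1.05·[0.4286·3.7500 + 0.5714·0.0000] = 1.5306
Node 0 (S = 110): V_0 = 1/1.05·[0.4286·23.2143 + 0.5714·1.5306] = 10.3082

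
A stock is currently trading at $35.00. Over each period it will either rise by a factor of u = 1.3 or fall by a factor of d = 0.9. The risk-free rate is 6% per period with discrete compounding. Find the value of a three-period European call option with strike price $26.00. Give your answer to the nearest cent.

Risk-neutral probability p = (1 + 0.06 − 0.9)/(1.3 − 0.9) = 0.1600/0.4000 = 0.4000
Terminal stock prices: S_uuu = 76.89, S_uud = 53.24, S_udd = 36.86, S_ddd = 25.52
Terminal payoffs (S − K): max(50.89, 0) = 50.89, max(27.24, 0) = 27.24, max(10.86, 0) = 10.86, max(-0.485, 0) = 0
Node uu (S = 59.15): V_uu = 1/1.06·[0.4000·50.8950 + 0.6000·27.2350] = 34.6217
Node ud (S = 40.95): V_ud = 1/1.06·[0.4000·27.2350 + 0.6000·10.8550] = 16.4217
Node dd (S = 28.35): V_dd = 1/1.06·[0.4000·10.8550 + 0.6000·0.0000] = 4.0962
Node u (S = 45.5): V_u = 1/1.06·[0.4000·34.6217 + 0.6000·16.4217] = 22.3601
Node d (S = 31.5): V_d = 1/1.06·[0.4000·16.4217 + 0.6000·4.0962] = 8.5155
Node 0 (S = 35): V_0 = 1/1.06·[0.4000·22.3601 + 0.6000·8.5155] = 13.2579

$13.26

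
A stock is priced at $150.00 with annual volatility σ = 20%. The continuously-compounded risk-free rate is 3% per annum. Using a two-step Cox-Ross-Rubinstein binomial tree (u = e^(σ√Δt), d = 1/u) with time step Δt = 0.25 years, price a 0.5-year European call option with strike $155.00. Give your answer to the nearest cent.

CRR parameters: u = e^(σ√Δt) = e^(0.2·√0.25) = 1.1052, d = 1/u = 0.9048
Per-period rate: rΔt = 0.03·0.25 = 0.0075, so R = e^0.0075 = 1.0075
Risk-neutral probability p = (e^0.0075 − 0.9048)/(1.1052 − 0.9048) = 0.1027/0.2003 = 0.5126
Terminal stock prices: S_uu = 183.2, S_ud = 150, S_dd = 122.8
Terminal payoffs (S − K): max(28.21, 0) = 28.21, max(-5, 0) = 0, max(-32.19, 0) = 0
Node u (S = 165.8): V_u = e^(−0.0075)·[0.5126·28.2104 + 0.4874·0.0000] = 14.3526
Node d (S = 135.7): V_d = e^(−0.0075)·[0.5126·0.0000 + 0.4874·0.0000] = 0.0000
Node 0 (S = 150): V_0 = e^(−0.0075)·[0.5126·14.3526 + 0.4874·0.0000] = 7.3022

$7.30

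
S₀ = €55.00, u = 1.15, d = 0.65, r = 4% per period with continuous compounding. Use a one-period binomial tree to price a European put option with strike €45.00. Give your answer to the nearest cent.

Risk-neutral probability p = (e^0.04 − 0.65)/(1.15 − 0.65) = 0.3908/0.5000 = 0.7816
Terminal stock prices: S_u = 63.25, S_d = 35.75
Terminal payoffs (K − S): max(-18.25, 0) = 0, max(9.25, 0) = 9.25
Node 0 (S = 55): V_0 = e^(−0.04)·[0.7816·0.0000 + 0.2184·9.2500] = 1.9408

€1.94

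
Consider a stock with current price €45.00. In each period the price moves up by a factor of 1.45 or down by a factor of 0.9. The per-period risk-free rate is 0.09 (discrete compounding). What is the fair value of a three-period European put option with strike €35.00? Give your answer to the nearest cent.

€0.48

Risk-neutral probability p = (1 + 0.09 − 0.9)/(1.45 − 0.9) = 0.1900/0.5500 = 0.3455
Terminal stock prices: S_uuu = 137.2, S_uud = 85.15, S_udd = 52.85, S_ddd = 32.81
Terminal payoffs (K − S): max(-102.2, 0) = 0, max(-50.15, 0) = 0, max(-17.85, 0) = 0, max(2.195, 0) = 2.195
Node uu (S = 94.61): V_uu = 1/1.09·[0.3455·0.0000 + 0.6545·0.0000] = 0.0000
Node ud (S = 58.73): V_ud = 1/1.09·[0.3455·0.0000 + 0.6545·0.0000] = 0.0000
Node dd (S = 36.45): V_dd = 1/1.09·[0.3455·0.0000 + 0.6545·2.1950] = 1.3181
Node u (S = 65.25): V_u = 1/1.09·[0.3455·0.0000 + 0.6545·0.0000] = 0.0000
Node d (S = 40.5): V_d = 1/1.09·[0.3455·0.0000 + 0.6545·1.3181] = 0.7915
Node 0 (S = 45): V_0 = 1/1.09·[0.3455·0.0000 + 0.6545·0.7915] = 0.4753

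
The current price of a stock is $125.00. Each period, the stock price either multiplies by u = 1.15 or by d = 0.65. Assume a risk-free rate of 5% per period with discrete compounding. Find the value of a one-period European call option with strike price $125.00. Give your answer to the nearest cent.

$14.29

Risk-neutral probability p = (1 + 0.05 − 0.65)/(1.15 − 0.65) = 0.4000/0.5000 = 0.8000
Terminal stock prices: S_u = 143.8, S_d = 81.25
Terminal payoffs (S − K): max(18.75, 0) = 18.75, max(-43.75, 0) = 0
Node 0 (S = 125): V_0 = 1/1.05·[0.8000·18.7500 + 0.2000·0.0000] = 14.2857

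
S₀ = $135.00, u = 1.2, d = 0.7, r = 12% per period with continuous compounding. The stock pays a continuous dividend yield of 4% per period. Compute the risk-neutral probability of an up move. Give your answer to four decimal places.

p = 0.7666

Per-period risk-free factor R = e^0.12 = 1.1275; dividend-adjusted growth = e^(0.12−0.04) = 1.0833.
Risk-neutral probability p = (1.0833 − 0.7)/(1.2 − 0.7) = 0.3833/0.5000 = 0.7666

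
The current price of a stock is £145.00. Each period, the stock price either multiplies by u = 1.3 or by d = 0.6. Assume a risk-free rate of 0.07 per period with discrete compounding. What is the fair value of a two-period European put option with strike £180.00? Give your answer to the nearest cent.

£37.83

Risk-neutral probability p = (1 + 0.07 − 0.6)/(1.3 − 0.6) = 0.4700/0.7000 = 0.6714
Terminal stock prices: S_uu = 245.1, S_ud = 113.1, S_dd = 52.2
Terminal payoffs (K − S): max(-65.05, 0) = 0, max(66.9, 0) = 66.9, max(127.8, 0) = 127.8
Node u (S = 188.5): V_u = 1/1.07·[0.6714·0.0000 + 0.3286·66.9000] = 20.5434
Node d (S = 87): V_d = 1/1.07·[0.6714·66.9000 + 0.3286·127.8000] = 81.2243
Node 0 (S = 145): V_0 = 1/1.07·[0.6714·20.5434 + 0.3286·81.2243] = 37.8331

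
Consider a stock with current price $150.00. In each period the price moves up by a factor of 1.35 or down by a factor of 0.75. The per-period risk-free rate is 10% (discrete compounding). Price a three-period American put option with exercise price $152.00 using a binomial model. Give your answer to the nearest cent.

$17.86

Risk-neutral probability p = (1 + 0.1 − 0.75)/(1.35 − 0.75) = 0.3500/0.6000 = 0.5833
Terminal stock prices: S_uuu = 369.1, S_uud = 205, S_udd = 113.9, S_ddd = 63.28
Terminal payoffs (K − S): max(-217.1, 0) = 0, max(-53.03, 0) = 0, max(38.09, 0) = 38.09, max(88.72, 0) = 88.72
Node uu (S = 273.4): continuation = 1/1.1·[0.5833·0.0000 + 0.4167·0.0000] = 0.0000; exercise value = 0.0000 ≤ continuation, so V_uu = 0.0000
Node ud (S = 151.9): continuation = 1/1.1·[0.5833·0.0000 + 0.4167·38.0938] = 14.4295; exercise value = 0.1250 ≤ continuation, so V_ud = 14.4295
Node dd (S = 84.38): continuation = 1/1.1·[0.5833·38.0938 + 0.4167·88.7188] = 53.8068; exercise value = 67.6250 > continuation, so V_dd = 67.6250 (exercise)
Node u (S = 202.5): continuation = 1/1.1·[0.5833·0.0000 + 0.4167·14.4295] = 5.4657; exercise value = 0.0000 ≤ continuation, so V_u = 5.4657
Node d (S = 112.5): continuation = 1/1.1·[0.5833·14.4295 + 0.4167·67.6250] = 33.2675; exercise value = 39.5000 > continuation, so V_d = 39.5000 (exercise)
Node 0 (S = 150): continuation = 1/1.1·[0.5833·5.4657 + 0.4167·39.5000] = 17.8606; exercise value = 2.0000 ≤ continuation, so V_0 = 17.8606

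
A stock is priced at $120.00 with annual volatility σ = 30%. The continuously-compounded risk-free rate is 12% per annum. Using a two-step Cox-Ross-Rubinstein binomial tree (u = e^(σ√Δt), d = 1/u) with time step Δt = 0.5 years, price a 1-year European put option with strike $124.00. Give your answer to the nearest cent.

$8.44

CRR parameters: u = e^(σ√Δt) = e^(0.3·√0.5) = 1.2363, d = 1/u = 0.8089
Per-period rate: rΔt = 0.12·0.5 = 0.06, so R = e^0.06 = 1.0618
Risk-neutral probability p = (e^0.06 − 0.8089)/(1.2363 − 0.8089) = 0.2530/0.4275 = 0.5918
Terminal stock prices: S_uu = 183.4, S_ud = 120, S_dd = 78.51
Terminal payoffs (K − S): max(-59.42, 0) = 0, max(4, 0) = 4, max(45.49, 0) = 45.49
Node u (S = 148.4): V_u = e^(−0.06)·[0.5918·0.0000 + 0.4082·4.0000] = 1.5376
Node d (S = 97.06): V_d = e^(−0.06)·[0.5918·4.0000 + 0.4082·45.4899] = 19.7159
Node 0 (S = 120): V_0 = e^(−0.06)·[0.5918·1.5376 + 0.4082·19.7159] = 8.4358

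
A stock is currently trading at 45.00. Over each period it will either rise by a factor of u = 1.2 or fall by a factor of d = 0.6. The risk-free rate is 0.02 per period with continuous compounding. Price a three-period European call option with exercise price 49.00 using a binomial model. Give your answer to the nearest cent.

Risk-neutral probability p = (e^0.02 − 0.6)/(1.2 − 0.6) = 0.4202/0.6000 = 0.7003
Terminal stock prices: S_uuu = 77.76, S_uud = 38.88, S_udd = 19.44, S_ddd = 9.72
Terminal payoffs (S − K): max(28.76, 0) = 28.76, max(-10.12, 0) = 0, max(-29.56, 0) = 0, max(-39.28, 0) = 0
Node uu (S = 64.8): V_uu = e^(−0.02)·[0.7003·28.7600 + 0.2997·0.0000] = 19.7428
Node ud (S = 32.4): V_ud = e^(−0.02)·[0.7003·0.0000 + 0.2997·0.0000] = 0.0000
Node dd (S = 16.2): V_dd = e^(−0.02)·[0.7003·0.0000 + 0.2997·0.0000] = 0.0000
Node u (S = 54): V_u = e^(−0.02)·[0.7003·19.7428 + 0.2997·0.0000] = 13.5528
Node d (S = 27): V_d = e^(−0.02)·[0.7003·0.0000 + 0.2997·0.0000] = 0.0000
Node 0 (S = 45): V_0 = e^(−0.02)·[0.7003·13.5528 + 0.2997·0.0000] = 9.3036

9.30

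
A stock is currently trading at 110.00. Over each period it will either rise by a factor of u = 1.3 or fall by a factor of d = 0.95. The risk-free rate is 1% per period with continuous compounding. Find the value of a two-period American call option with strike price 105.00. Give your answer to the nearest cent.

Risk-neutral probability p = (e^0.01 − 0.95)/(1.3 − 0.95) = 0.0601/0.3500 = 0.1716
Terminal stock prices: S_uu = 185.9, S_ud = 135.8, S_dd = 99.27
Terminal payoffs (S − K): max(80.9, 0) = 80.9, max(30.85, 0) = 30.85, max(-5.725, 0) = 0
Node u (S = 143): continuation = e^(−0.01)·[0.1716·80.9000 + 0.8284·30.8500] = 39.0448; exercise value = 38.0000 ≤ continuation, so V_u = 39.0448
Node d (S = 104.5): continuation = e^(−0.01)·[0.1716·30.8500 + 0.8284·0.0000] = 5.2403; exercise value = 0.0000 ≤ continuation, so V_d = 5.2403
Node 0 (S = 110): continuation = e^(−0.01)·[0.1716·39.0448 + 0.8284·5.2403] = 10.9304; exercise value = 5.0000 ≤ continuation, so V_0 = 10.9304

10.93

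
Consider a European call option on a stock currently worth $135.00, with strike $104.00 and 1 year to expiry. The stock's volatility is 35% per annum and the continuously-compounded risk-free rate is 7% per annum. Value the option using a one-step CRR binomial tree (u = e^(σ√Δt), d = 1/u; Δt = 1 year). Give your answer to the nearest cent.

$42.04

CRR parameters: u = e^(σ√Δt) = e^(0.35·√1) = 1.4191, d = 1/u = 0.7047
Per-period rate: rΔt = 0.07·1 = 0.07, so R = e^0.07 = 1.0725
Risk-neutral probability p = (e^0.07 − 0.7047)/(1.4191 − 0.7047) = 0.3678/0.7144 = 0.5149
Terminal stock prices: S_u = 191.6, S_d = 95.13
Terminal payoffs (S − K): max(87.57, 0) = 87.57, max(-8.867, 0) = 0
Node 0 (S = 135): V_0 = e^(−0.07)·[0.5149·87.5741 + 0.4851·0.0000] = 42.0418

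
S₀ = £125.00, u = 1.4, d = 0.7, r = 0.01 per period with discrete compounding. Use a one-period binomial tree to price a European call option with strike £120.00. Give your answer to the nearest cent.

Risk-neutral probability p = (1 + 0.01 − 0.7)/(1.4 − 0.7) = 0.3100/0.7000 = 0.4429
Terminal stock prices: S_u = 175, S_d = 87.5
Terminal payoffs (S − K): max(55, 0) = 55, max(-32.5, 0) = 0
Node 0 (S = 125): V_0 = 1/1.01·[0.4429·55.0000 + 0.5571·0.0000] = 24.1160

£24.12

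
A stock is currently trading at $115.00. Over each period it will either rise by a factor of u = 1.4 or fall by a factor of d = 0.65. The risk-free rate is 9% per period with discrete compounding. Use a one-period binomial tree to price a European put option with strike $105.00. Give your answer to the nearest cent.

Risk-neutral probability p = (1 + 0.09 − 0.65)/(1.4 − 0.65) = 0.4400/0.7500 = 0.5867
Terminal stock prices: S_u = 161, S_d = 74.75
Terminal payoffs (K − S): max(-56, 0) = 0, max(30.25, 0) = 30.25
Node 0 (S = 115): V_0 = 1/1.09·[0.5867·0.0000 + 0.4133·30.2500] = 11.4709

$11.47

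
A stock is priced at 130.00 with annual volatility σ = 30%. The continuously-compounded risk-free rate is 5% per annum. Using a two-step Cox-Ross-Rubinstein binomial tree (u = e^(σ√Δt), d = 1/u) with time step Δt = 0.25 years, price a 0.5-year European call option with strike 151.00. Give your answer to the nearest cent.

CRR parameters: u = e^(σ√Δt) = e^(0.3·√0.25) = 1.1618, d = 1/u = 0.8607
Per-period rate: rΔt = 0.05·0.25 = 0.0125, so R = e^0.0125 = 1.0126
Risk-neutral probability p = (e^0.0125 − 0.8607)/(1.1618 − 0.8607) = 0.1519/0.3011 = 0.5043
Terminal stock prices: S_uu = 175.5, S_ud = 130, S_dd = 96.31
Terminal payoffs (S − K): max(24.48, 0) = 24.48, max(-21, 0) = 0, max(-54.69, 0) = 0
Node u (S = 151): V_u = e^(−0.0125)·[0.5043·24.4816 + 0.4957·0.0000] = 12.1937
Node d (S = 111.9): V_d = e^(−0.0125)·[0.5043·0.0000 + 0.4957·0.0000] = 0.0000
Node 0 (S = 130): V_0 = e^(−0.0125)·[0.5043·12.1937 + 0.4957·0.0000] = 6.0734

6.07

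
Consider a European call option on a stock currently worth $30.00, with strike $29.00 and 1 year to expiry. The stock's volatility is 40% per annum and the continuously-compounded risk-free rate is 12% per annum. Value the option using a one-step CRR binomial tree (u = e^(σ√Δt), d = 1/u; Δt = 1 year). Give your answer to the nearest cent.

CRR parameters: u = e^(σ√Δt) = e^(0.4·√1) = 1.4918, d = 1/u = 0.6703
Per-period rate: rΔt = 0.12·1 = 0.12, so R = e^0.12 = 1.1275
Risk-neutral probability p = (e^0.12 − 0.6703)/(1.4918 − 0.6703) = 0.4572/0.8215 = 0.5565
Terminal stock prices: S_u = 44.75, S_d = 20.11
Terminal payoffs (S − K): max(15.75, 0) = 15.75, max(-8.89, 0) = 0
Node 0 (S = 30): V_0 = e^(−0.12)·[0.5565·15.7547 + 0.4435·0.0000] = 7.7762

$7.78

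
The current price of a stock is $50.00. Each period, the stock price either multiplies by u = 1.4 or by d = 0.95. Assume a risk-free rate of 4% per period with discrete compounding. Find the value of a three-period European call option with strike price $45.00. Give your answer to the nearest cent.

$10.97

Risk-neutral probability p = (1 + 0.04 − 0.95)/(1.4 − 0.95) = 0.0900/0.4500 = 0.2000
Terminal stock prices: S_uuu = 137.2, S_uud = 93.1, S_udd = 63.17, S_ddd = 42.87
Terminal payoffs (S − K): max(92.2, 0) = 92.2, max(48.1, 0) = 48.1, max(18.17, 0) = 18.17, max(-2.131, 0) = 0
Node uu (S = 98): V_uu = 1/1.04·[0.2000·92.2000 + 0.8000·48.1000] = 54.7308
Node ud (S = 66.5): V_ud = 1/1.04·[0.2000·48.1000 + 0.8000·18.1750] = 23.2308
Node dd (S = 45.12): V_dd = 1/1.04·[0.2000·18.1750 + 0.8000·0.0000] = 3.4952
Node u (S = 70): V_u = 1/1.04·[0.2000·54.7308 + 0.8000·23.2308] = 28.3950
Node d (S = 47.5): V_d = 1/1.04·[0.2000·23.2308 + 0.8000·3.4952] = 7.1561
Node 0 (S = 50): V_0 = 1/1.04·[0.2000·28.3950 + 0.8000·7.1561] = 10.9652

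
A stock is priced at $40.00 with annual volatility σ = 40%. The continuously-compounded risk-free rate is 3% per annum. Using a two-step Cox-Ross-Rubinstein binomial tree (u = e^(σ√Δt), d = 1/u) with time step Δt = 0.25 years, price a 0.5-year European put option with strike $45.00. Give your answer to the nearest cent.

$7.51

CRR parameters: u = e^(σ√Δt) = e^(0.4·√0.25) = 1.2214, d = 1/u = 0.8187
Per-period rate: rΔt = 0.03·0.25 = 0.0075, so R = e^0.0075 = 1.0075
Risk-neutral probability p = (e^0.0075 − 0.8187)/(1.2214 − 0.8187) = 0.1888/0.4027 = 0.4689
Terminal stock prices: S_uu = 59.67, S_ud = 40, S_dd = 26.81
Terminal payoffs (K − S): max(-14.67, 0) = 0, max(5, 0) = 5, max(18.19, 0) = 18.19
Node u (S = 48.86): V_u = e^(−0.0075)·[0.4689·0.0000 + 0.5311·5.0000] = 2.6358
Node d (S = 32.75): V_d = e^(−0.0075)·[0.4689·5.0000 + 0.5311·18.1872] = 11.9145
Node 0 (S = 40): V_0 = e^(−0.0075)·[0.4689·2.6358 + 0.5311·11.9145] = 7.5076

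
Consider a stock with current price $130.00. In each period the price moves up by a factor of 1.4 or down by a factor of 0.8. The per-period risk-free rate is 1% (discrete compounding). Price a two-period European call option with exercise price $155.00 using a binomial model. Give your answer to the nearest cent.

$11.98

Risk-neutral probability p = (1 + 0.01 − 0.8)/(1.4 − 0.8) = 0.2100/0.6000 = 0.3500
Terminal stock prices: S_uu = 254.8, S_ud = 145.6, S_dd = 83.2
Terminal payoffs (S − K): max(99.8, 0) = 99.8, max(-9.4, 0) = 0, max(-71.8, 0) = 0
Node u (S = 182): V_u = 1/1.01·[0.3500·99.8000 + 0.6500·0.0000] = 34.5842
Node d (S = 104): V_d = 1/1.01·[0.3500·0.0000 + 0.6500·0.0000] = 0.0000
Node 0 (S = 130): V_0 = 1/1.01·[0.3500·34.5842 + 0.6500·0.0000] = 11.9846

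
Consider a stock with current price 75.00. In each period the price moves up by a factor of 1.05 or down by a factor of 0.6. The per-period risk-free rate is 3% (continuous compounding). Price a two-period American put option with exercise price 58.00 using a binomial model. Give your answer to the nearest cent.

Risk-neutral probability p = (e^0.03 − 0.6)/(1.05 − 0.6) = 0.4305/0.4500 = 0.9566
Terminal stock prices: S_uu = 82.69, S_ud = 47.25, S_dd = 27
Terminal payoffs (K − S): max(-24.69, 0) = 0, max(10.75, 0) = 10.75, max(31, 0) = 31
Node u (S = 78.75): continuation = e^(−0.03)·[0.9566·0.0000 + 0.0434·10.7500] = 0.4531; exercise value = 0.0000 ≤ continuation, so V_u = 0.4531
Node d (S = 45): continuation = e^(−0.03)·[0.9566·10.7500 + 0.0434·31.0000] = 11.2858; exercise value = 13.0000 > continuation, so V_d = 13.0000 (exercise)
Node 0 (S = 75): continuation = e^(−0.03)·[0.9566·0.4531 + 0.0434·13.0000] = 0.9686; exercise value = 0.0000 ≤ continuation, so V_0 = 0.9686

0.97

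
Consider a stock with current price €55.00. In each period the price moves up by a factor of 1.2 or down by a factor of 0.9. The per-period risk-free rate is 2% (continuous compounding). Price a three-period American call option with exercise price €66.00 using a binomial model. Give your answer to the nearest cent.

Risk-neutral probability p = (e^0.02 − 0.9)/(1.2 − 0.9) = 0.1202/0.3000 = 0.4007
Terminal stock prices: S_uuu = 95.04, S_uud = 71.28, S_udd = 53.46, S_ddd = 40.1
Terminal payoffs (S − K): max(29.04, 0) = 29.04, max(5.28, 0) = 5.28, max(-12.54, 0) = 0, max(-25.9, 0) = 0
Node uu (S = 79.2): continuation = e^(−0.02)·[0.4007·29.0400 + 0.5993·5.2800] = 14.5069; exercise value = 13.2000 ≤ continuation, so V_uu = 14.5069
Node ud (S = 59.4): continuation = e^(−0.02)·[0.4007·5.2800 + 0.5993·0.0000] = 2.0737; exercise value = 0.0000 ≤ continuation, so V_ud = 2.0737
Node dd (S = 44.55): continuation = e^(−0.02)·[0.4007·0.0000 + 0.5993·0.0000] = 0.0000; exercise value = 0.0000 ≤ continuation, so V_dd = 0.0000
Node u (S = 66): continuation = e^(−0.02)·[0.4007·14.5069 + 0.5993·2.0737] = 6.9156; exercise value = 0.0000 ≤ continuation, so V_u = 6.9156
Node d (S = 49.5): continuation = e^(−0.02)·[0.4007·2.0737 + 0.5993·0.0000] = 0.8144; exercise value = 0.0000 ≤ continuation, so V_d = 0.8144
Node 0 (S = 55): continuation = e^(−0.02)·[0.4007·6.9156 + 0.5993·0.8144] = 3.1944; exercise value = 0.0000 ≤ continuation, so V_0 = 3.1944

€3.19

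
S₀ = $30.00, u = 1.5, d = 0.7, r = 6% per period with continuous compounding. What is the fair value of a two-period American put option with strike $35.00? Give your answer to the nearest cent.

Risk-neutral probability p = (e^0.06 − 0.7)/(1.5 − 0.7) = 0.3618/0.8000 = 0.4523
Terminal stock prices: S_uu = 67.5, S_ud = 31.5, S_dd = 14.7
Terminal payoffs (K − S): max(-32.5, 0) = 0, max(3.5, 0) = 3.5, max(20.3, 0) = 20.3
Node u (S = 45): continuation = e^(−0.06)·[0.4523·0.0000 + 0.5477·3.5000] = 1.8053; exercise value = 0.0000 ≤ continuation, so V_u = 1.8053
Node d (S = 21): continuation = e^(−0.06)·[0.4523·3.5000 + 0.5477·20.3000] = 11.9618; exercise value = 14.0000 > continuation, so V_d = 14.0000 (exercise)
Node 0 (S = 30): continuation = e^(−0.06)·[0.4523·1.8053 + 0.5477·14.0000] = 7.9903; exercise value = 5.0000 ≤ continuation, so V_0 = 7.9903

$7.99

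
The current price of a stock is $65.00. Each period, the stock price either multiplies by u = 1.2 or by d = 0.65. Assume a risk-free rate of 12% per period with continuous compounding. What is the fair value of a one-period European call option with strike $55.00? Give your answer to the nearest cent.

$17.71

Risk-neutral probability p = (e^0.12 − 0.65)/(1.2 − 0.65) = 0.4775/0.5500 = 0.8682
Terminal stock prices: S_u = 78, S_d = 42.25
Terminal payoffs (S − K): max(23, 0) = 23, max(-12.75, 0) = 0
Node 0 (S = 65): V_0 = e^(−0.12)·[0.8682·23.0000 + 0.1318·0.0000] = 17.7101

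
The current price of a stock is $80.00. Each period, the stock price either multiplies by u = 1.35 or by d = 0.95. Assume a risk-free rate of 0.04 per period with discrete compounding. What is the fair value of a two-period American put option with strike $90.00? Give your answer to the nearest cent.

$10.43

Risk-neutral probability p = (1 + 0.04 − 0.95)/(1.35 − 0.95) = 0.0900/0.4000 = 0.2250
Terminal stock prices: S_uu = 145.8, S_ud = 102.6, S_dd = 72.2
Terminal payoffs (K − S): max(-55.8, 0) = 0, max(-12.6, 0) = 0, max(17.8, 0) = 17.8
Node u (S = 108): continuation = 1/1.04·[0.2250·0.0000 + 0.7750·0.0000] = 0.0000; exercise value = 0.0000 ≤ continuation, so V_u = 0.0000
Node d (S = 76): continuation = 1/1.04·[0.2250·0.0000 + 0.7750·17.8000] = 13.2644; exercise value = 14.0000 > continuation, so V_d = 14.0000 (exercise)
Node 0 (S = 80): continuation = 1/1.04·[0.2250·0.0000 + 0.7750·14.0000] = 10.4327; exercise value = 10.0000 ≤ continuation, so V_0 = 10.4327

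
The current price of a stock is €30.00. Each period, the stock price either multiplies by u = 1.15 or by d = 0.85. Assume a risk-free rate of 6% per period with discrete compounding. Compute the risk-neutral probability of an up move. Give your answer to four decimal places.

Risk-neutral probability p = (1 + 0.06 − 0.85)/(1.15 − 0.85) = 0.2100/0.3000 = 0.7000

p = 0.7000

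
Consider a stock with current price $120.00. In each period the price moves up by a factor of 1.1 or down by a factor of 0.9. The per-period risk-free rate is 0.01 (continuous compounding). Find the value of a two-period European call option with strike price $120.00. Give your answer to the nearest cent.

$7.48

Risk-neutral probability p = (e^0.01 − 0.9)/(1.1 − 0.9) = 0.1101/0.2000 = 0.5503
Terminal stock prices: S_uu = 145.2, S_ud = 118.8, S_dd = 97.2
Terminal payoffs (S − K): max(25.2, 0) = 25.2, max(-1.2, 0) = 0, max(-22.8, 0) = 0
Node u (S = 132): V_u = e^(−0.01)·[0.5503·25.2000 + 0.4497·0.0000] = 13.7283
Node d (S = 108): V_d = e^(−0.01)·[0.5503·0.0000 + 0.4497·0.0000] = 0.0000
Node 0 (S = 120): V_0 = e^(−0.01)·[0.5503·13.7283 + 0.4497·0.0000] = 7.4789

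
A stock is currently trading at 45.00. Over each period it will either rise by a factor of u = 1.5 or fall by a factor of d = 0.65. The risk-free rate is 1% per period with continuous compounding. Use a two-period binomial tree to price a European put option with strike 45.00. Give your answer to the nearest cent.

9.00

Risk-neutral probability p = (e^0.01 − 0.65)/(1.5 − 0.65) = 0.3601/0.8500 = 0.4236
Terminal stock prices: S_uu = 101.2, S_ud = 43.88, S_dd = 19.01
Terminal payoffs (K − S): max(-56.25, 0) = 0, max(1.125, 0) = 1.125, max(25.99, 0) = 25.99
Node u (S = 67.5): V_u = e^(−0.01)·[0.4236·0.0000 + 0.5764·1.1250] = 0.6420
Node d (S = 29.25): V_d = e^(−0.01)·[0.4236·1.1250 + 0.5764·25.9875] = 15.3022
Node 0 (S = 45): V_0 = e^(−0.01)·[0.4236·0.6420 + 0.5764·15.3022] = 9.0019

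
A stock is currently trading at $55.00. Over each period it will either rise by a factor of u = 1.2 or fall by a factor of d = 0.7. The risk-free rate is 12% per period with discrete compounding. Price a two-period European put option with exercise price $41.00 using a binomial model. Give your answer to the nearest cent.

Risk-neutral probability p = (1 + 0.12 − 0.7)/(1.2 − 0.7) = 0.4200/0.5000 = 0.8400
Terminal stock prices: S_uu = 79.2, S_ud = 46.2, S_dd = 26.95
Terminal payoffs (K − S): max(-38.2, 0) = 0, max(-5.2, 0) = 0, max(14.05, 0) = 14.05
Node u (S = 66): V_u = 1/1.12·[0.8400·0.0000 + 0.1600·0.0000] = 0.0000
Node d (S = 38.5): V_d = 1/1.12·[0.8400·0.0000 + 0.1600·14.0500] = 2.0071
Node 0 (S = 55): V_0 = 1/1.12·[0.8400·0.0000 + 0.1600·2.0071] = 0.2867

$0.29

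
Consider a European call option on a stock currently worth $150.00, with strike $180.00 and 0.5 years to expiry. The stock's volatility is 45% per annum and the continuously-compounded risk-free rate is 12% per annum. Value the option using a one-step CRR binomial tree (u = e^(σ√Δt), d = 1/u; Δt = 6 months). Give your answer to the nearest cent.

$12.75

CRR parameters: u = e^(σ√Δt) = e^(0.45·√0.5) = 1.3746, d = 1/u = 0.7275
Per-period rate: rΔt = 0.12·0.5 = 0.06, so R = e^0.06 = 1.0618
Risk-neutral probability p = (e^0.06 − 0.7275)/(1.3746 − 0.7275) = 0.3344/0.6472 = 0.5167
Terminal stock prices: S_u = 206.2, S_d = 109.1
Terminal payoffs (S − K): max(26.2, 0) = 26.2, max(-70.88, 0) = 0
Node 0 (S = 150): V_0 = e^(−0.06)·[0.5167·26.1973 + 0.4833·0.0000] = 12.7469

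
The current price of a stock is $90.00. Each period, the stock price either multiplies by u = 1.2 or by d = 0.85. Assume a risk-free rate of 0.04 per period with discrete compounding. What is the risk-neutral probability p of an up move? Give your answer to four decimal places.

Risk-neutral probability p = (1 + 0.04 − 0.85)/(1.2 − 0.85) = 0.1900/0.3500 = 0.5429

p = 0.5429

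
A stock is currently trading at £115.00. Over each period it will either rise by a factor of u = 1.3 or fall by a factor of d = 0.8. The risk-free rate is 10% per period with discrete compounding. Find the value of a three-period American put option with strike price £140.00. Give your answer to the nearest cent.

Risk-neutral probability p = (1 + 0.1 − 0.8)/(1.3 − 0.8) = 0.3000/0.5000 = 0.6000
Terminal stock prices: S_uuu = 252.7, S_uud = 155.5, S_udd = 95.68, S_ddd = 58.88
Terminal payoffs (K − S): max(-112.7, 0) = 0, max(-15.48, 0) = 0, max(44.32, 0) = 44.32, max(81.12, 0) = 81.12
Node uu (S = 194.4): continuation = 1/1.1·[0.6000·0.0000 + 0.4000·0.0000] = 0.0000; exercise value = 0.0000 ≤ continuation, so V_uu = 0.0000
Node ud (S = 119.6): continuation = 1/1.1·[0.6000·0.0000 + 0.4000·44.3200] = 16.1164; exercise value = 20.4000 > continuation, so V_ud = 20.4000 (exercise)
Node dd (S = 73.6): continuation = 1/1.1·[0.6000·44.3200 + 0.4000·81.1200] = 53.6727; exercise value = 66.4000 > continuation, so V_dd = 66.4000 (exercise)
Node u (S = 149.5): continuation = 1/1.1·[0.6000·0.0000 + 0.4000·20.4000] = 7.4182; exercise value = 0.0000 ≤ continuation, so V_u = 7.4182
Node d (S = 92): continuation = 1/1.1·[0.6000·20.4000 + 0.4000·66.4000] = 35.2727; exercise value = 48.0000 > continuation, so V_d = 48.0000 (exercise)
Node 0 (S = 115): continuation = 1/1.1·[0.6000·7.4182 + 0.4000·48.0000] = 21.5008; exercise value = 25.0000 > continuation, so V_0 = 25.0000 (exercise)

£25.00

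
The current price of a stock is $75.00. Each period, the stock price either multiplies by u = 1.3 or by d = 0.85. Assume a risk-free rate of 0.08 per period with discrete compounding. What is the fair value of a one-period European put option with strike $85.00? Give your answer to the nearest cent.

$9.62

Risk-neutral probability p = (1 + 0.08 − 0.85)/(1.3 − 0.85) = 0.2300/0.4500 = 0.5111
Terminal stock prices: S_u = 97.5, S_d = 63.75
Terminal payoffs (K − S): max(-12.5, 0) = 0, max(21.25, 0) = 21.25
Node 0 (S = 75): V_0 = 1/1.08·[0.5111·0.0000 + 0.4889·21.2500] = 9.6193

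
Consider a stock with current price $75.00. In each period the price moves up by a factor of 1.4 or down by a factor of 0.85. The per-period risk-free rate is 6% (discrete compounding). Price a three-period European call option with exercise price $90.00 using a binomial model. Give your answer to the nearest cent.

Risk-neutral probability p = (1 + 0.06 − 0.85)/(1.4 − 0.85) = 0.2100/0.5500 = 0.3818
Terminal stock prices: S_uuu = 205.8, S_uud = 124.9, S_udd = 75.86, S_ddd = 46.06
Terminal payoffs (S − K): max(115.8, 0) = 115.8, max(34.95, 0) = 34.95, max(-14.14, 0) = 0, max(-43.94, 0) = 0
Node uu (S = 147): V_uu = 1/1.06·[0.3818·115.8000 + 0.6182·34.9500] = 62.0943
Node ud (S = 89.25): V_ud = 1/1.06·[0.3818·34.9500 + 0.6182·0.0000] = 12.5892
Node dd (S = 54.19): V_dd = 1/1.06·[0.3818·0.0000 + 0.6182·0.0000] = 0.0000
Node u (S = 105): V_u = 1/1.06·[0.3818·62.0943 + 0.6182·12.5892] = 29.7086
Node d (S = 63.75): V_d = 1/1.06·[0.3818·12.5892 + 0.6182·0.0000] = 4.5347
Node 0 (S = 75): V_0 = 1/1.06·[0.3818·29.7086 + 0.6182·4.5347] = 13.3458

$13.35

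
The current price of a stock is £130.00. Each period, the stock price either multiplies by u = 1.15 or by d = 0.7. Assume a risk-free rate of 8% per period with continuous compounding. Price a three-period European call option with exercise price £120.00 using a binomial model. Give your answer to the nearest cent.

£37.86

Risk-neutral probability p = (e^0.08 − 0.7)/(1.15 − 0.7) = 0.3833/0.4500 = 0.8517
Terminal stock prices: S_uuu = 197.7, S_uud = 120.3, S_udd = 73.25, S_ddd = 44.59
Terminal payoffs (S − K): max(77.71, 0) = 77.71, max(0.3475, 0) = 0.3475, max(-46.75, 0) = 0, max(-75.41, 0) = 0
Node uu (S = 171.9): V_uu = e^(−0.08)·[0.8517·77.7137 + 0.1483·0.3475] = 61.1510
Node ud (S = 104.6): V_ud = e^(−0.08)·[0.8517·0.3475 + 0.1483·0.0000] = 0.2732
Node dd (S = 63.7): V_dd = e^(−0.08)·[0.8517·0.0000 + 0.1483·0.0000] = 0.0000
Node u (S = 149.5): V_u = e^(−0.08)·[0.8517·61.1510 + 0.1483·0.2732] = 48.1182
Node d (S = 91): V_d = e^(−0.08)·[0.8517·0.2732 + 0.1483·0.0000] = 0.2148
Node 0 (S = 130): V_0 = e^(−0.08)·[0.8517·48.1182 + 0.1483·0.2148] = 37.8630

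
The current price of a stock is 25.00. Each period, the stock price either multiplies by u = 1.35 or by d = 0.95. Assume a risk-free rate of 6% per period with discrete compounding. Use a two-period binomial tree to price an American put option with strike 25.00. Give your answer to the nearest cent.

Risk-neutral probability p = (1 + 0.06 − 0.95)/(1.35 − 0.95) = 0.1100/0.4000 = 0.2750
Terminal stock prices: S_uu = 45.56, S_ud = 32.06, S_dd = 22.56
Terminal payoffs (K − S): max(-20.56, 0) = 0, max(-7.062, 0) = 0, max(2.438, 0) = 2.438
Node u (S = 33.75): continuation = 1/1.06·[0.2750·0.0000 + 0.7250·0.0000] = 0.0000; exercise value = 0.0000 ≤ continuation, so V_u = 0.0000
Node d (S = 23.75): continuation = 1/1.06·[0.2750·0.0000 + 0.7250·2.4375] = 1.6672; exercise value = 1.2500 ≤ continuation, so V_d = 1.6672
Node 0 (S = 25): continuation = 1/1.06·[0.2750·0.0000 + 0.7250·1.6672] = 1.1403; exercise value = 0.0000 ≤ continuation, so V_0 = 1.1403

1.14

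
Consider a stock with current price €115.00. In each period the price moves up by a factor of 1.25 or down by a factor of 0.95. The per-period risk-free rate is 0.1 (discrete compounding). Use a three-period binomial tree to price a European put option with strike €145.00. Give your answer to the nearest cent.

Risk-neutral probability p = (1 + 0.1 − 0.95)/(1.25 − 0.95) = 0.1500/0.3000 = 0.5000
Terminal stock prices: S_uuu = 224.6, S_uud = 170.7, S_udd = 129.7, S_ddd = 98.6
Terminal payoffs (K − S): max(-79.61, 0) = 0, max(-25.7, 0) = 0, max(15.27, 0) = 15.27, max(46.4, 0) = 46.4
Node uu (S = 179.7): V_uu = 1/1.1·[0.5000·0.0000 + 0.5000·0.0000] = 0.0000
Node ud (S = 136.6): V_ud = 1/1.1·[0.5000·0.0000 + 0.5000·15.2656] = 6.9389
Node dd (S = 103.8): V_dd = 1/1.1·[0.5000·15.2656 + 0.5000·46.4019] = 28.0307
Node u (S = 143.8): V_u = 1/1.1·[0.5000·0.0000 + 0.5000·6.9389] = 3.1541
Node d (S = 109.2): V_d = 1/1.1·[0.5000·6.9389 + 0.5000·28.0307] = 15.8953
Node 0 (S = 115): V_0 = 1/1.1·[0.5000·3.1541 + 0.5000·15.8953] = 8.6588

€8.66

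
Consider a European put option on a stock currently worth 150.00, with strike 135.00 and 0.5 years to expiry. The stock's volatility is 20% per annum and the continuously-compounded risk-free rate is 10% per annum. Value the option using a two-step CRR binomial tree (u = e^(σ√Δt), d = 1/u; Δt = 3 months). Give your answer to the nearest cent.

CRR parameters: u = e^(σ√Δt) = e^(0.2·√0.25) = 1.1052, d = 1/u = 0.9048
Per-period rate: rΔt = 0.1·0.25 = 0.025, so R = e^0.025 = 1.0253
Risk-neutral probability p = (e^0.025 − 0.9048)/(1.1052 − 0.9048) = 0.1205/0.2003 = 0.6014
Terminal stock prices: S_uu = 183.2, S_ud = 150, S_dd = 122.8
Terminal payoffs (K − S): max(-48.21, 0) = 0, max(-15, 0) = 0, max(12.19, 0) = 12.19
Node u (S = 165.8): V_u = e^(−0.025)·[0.6014·0.0000 + 0.3986·0.0000] = 0.0000
Node d (S = 135.7): V_d = e^(−0.025)·[0.6014·0.0000 + 0.3986·12.1904] = 4.7393
Node 0 (S = 150): V_0 = e^(−0.025)·[0.6014·0.0000 + 0.3986·4.7393] = 1.8425

1.84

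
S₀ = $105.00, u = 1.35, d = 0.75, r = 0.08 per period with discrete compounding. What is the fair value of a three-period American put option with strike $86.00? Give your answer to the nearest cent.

Risk-neutral probability p = (1 + 0.08 − 0.75)/(1.35 − 0.75) = 0.3300/0.6000 = 0.5500
Terminal stock prices: S_uuu = 258.3, S_uud = 143.5, S_udd = 79.73, S_ddd = 44.3
Terminal payoffs (K − S): max(-172.3, 0) = 0, max(-57.52, 0) = 0, max(6.266, 0) = 6.266, max(41.7, 0) = 41.7
Node uu (S = 191.4): continuation = 1/1.08·[0.5500·0.0000 + 0.4500·0.0000] = 0.0000; exercise value = 0.0000 ≤ continuation, so V_uu = 0.0000
Node ud (S = 106.3): continuation = 1/1.08·[0.5500·0.0000 + 0.4500·6.2656] = 2.6107; exercise value = 0.0000 ≤ continuation, so V_ud = 2.6107
Node dd (S = 59.06): continuation = 1/1.08·[0.5500·6.2656 + 0.4500·41.7031] = 20.5671; exercise value = 26.9375 > continuation, so V_dd = 26.9375 (exercise)
Node u (S = 141.8): continuation = 1/1.08·[0.5500·0.0000 + 0.4500·2.6107] = 1.0878; exercise value = 0.0000 ≤ continuation, so V_u = 1.0878
Node d (S = 78.75): continuation = 1/1.08·[0.5500·2.6107 + 0.4500·26.9375] = 12.5535; exercise value = 7.2500 ≤ continuation, so V_d = 12.5535
Node 0 (S = 105): continuation = 1/1.08·[0.5500·1.0878 + 0.4500·12.5535] = 5.7846; exercise value = 0.0000 ≤ continuation, so V_0 = 5.7846

$5.78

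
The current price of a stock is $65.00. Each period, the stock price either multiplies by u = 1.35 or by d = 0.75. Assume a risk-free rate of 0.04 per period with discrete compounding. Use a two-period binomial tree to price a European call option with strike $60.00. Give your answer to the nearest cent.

Risk-neutral probability p = (1 + 0.04 − 0.75)/(1.35 − 0.75) = 0.2900/0.6000 = 0.4833
Terminal stock prices: S_uu = 118.5, S_ud = 65.81, S_dd = 36.56
Terminal payoffs (S − K): max(58.46, 0) = 58.46, max(5.812, 0) = 5.812, max(-23.44, 0) = 0
Node u (S = 87.75): V_u = 1/1.04·[0.4833·58.4625 + 0.5167·5.8125] = 30.0577
Node d (S = 48.75): V_d = 1/1.04·[0.4833·5.8125 + 0.5167·0.0000] = 2.7013
Node 0 (S = 65): V_0 = 1/1.04·[0.4833·30.0577 + 0.5167·2.7013] = 15.3111

$15.31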